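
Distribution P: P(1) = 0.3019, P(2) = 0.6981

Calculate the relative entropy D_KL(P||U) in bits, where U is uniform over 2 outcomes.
0.1164 bits

U(i) = 1/2 for all i

D_KL(P||U) = Σ P(x) log₂(P(x) / (1/2))
           = Σ P(x) log₂(P(x)) + log₂(2)
           = log₂(2) - H(P)

H(P) = -Σ P(x) log₂(P(x)):
  -P(1)·log₂(P(1)) = -(0.3019)·log₂(0.3019) = 0.52164
  -P(2)·log₂(P(2)) = -(0.6981)·log₂(0.6981) = 0.36196
H(P) = 0.52164 + 0.36196 = 0.88360 bits

log₂(2) = 1.00000 bits

D_KL(P||U) = 1.00000 - 0.88360 = 0.11640 ≈ 0.1164 bits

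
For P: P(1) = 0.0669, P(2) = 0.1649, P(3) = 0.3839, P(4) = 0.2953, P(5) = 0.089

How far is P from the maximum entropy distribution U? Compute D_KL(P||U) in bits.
0.2716 bits

U(i) = 1/5 for all i

D_KL(P||U) = Σ P(x) log₂(P(x) / (1/5))
           = Σ P(x) log₂(P(x)) + log₂(5)
           = log₂(5) - H(P)

H(P) = -Σ P(x) log₂(P(x)):
  -P(1)·log₂(P(1)) = -(0.0669)·log₂(0.0669) = 0.26103
  -P(2)·log₂(P(2)) = -(0.1649)·log₂(0.1649) = 0.42880
  -P(3)·log₂(P(3)) = -(0.3839)·log₂(0.3839) = 0.53024
  -P(4)·log₂(P(4)) = -(0.2953)·log₂(0.2953) = 0.51965
  -P(5)·log₂(P(5)) = -(0.089)·log₂(0.089) = 0.31061
H(P) = 0.26103 + 0.42880 + 0.53024 + 0.51965 + 0.31061 = 2.05033 bits

log₂(5) = 2.32193 bits

D_KL(P||U) = 2.32193 - 2.05033 = 0.27160 ≈ 0.2716 bits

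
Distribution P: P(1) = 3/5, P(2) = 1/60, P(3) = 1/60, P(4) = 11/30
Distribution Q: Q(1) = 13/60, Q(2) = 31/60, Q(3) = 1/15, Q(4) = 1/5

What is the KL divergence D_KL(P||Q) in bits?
1.0864 bits

D_KL(P||Q) = Σ P(x) log₂(P(x)/Q(x))

Computing term by term:
  P(1)·log₂(P(1)/Q(1)) = (3/5)·log₂((3/5)/(13/60)) = 0.88169
  P(2)·log₂(P(2)/Q(2)) = (1/60)·log₂((1/60)/(31/60)) = -0.08257
  P(3)·log₂(P(3)/Q(3)) = (1/60)·log₂((1/60)/(1/15)) = -0.03333
  P(4)·log₂(P(4)/Q(4)) = (11/30)·log₂((11/30)/(1/5)) = 0.32064

D_KL(P||Q) = 0.88169 - 0.08257 - 0.03333 + 0.32064 = 1.08643 ≈ 1.0864 bits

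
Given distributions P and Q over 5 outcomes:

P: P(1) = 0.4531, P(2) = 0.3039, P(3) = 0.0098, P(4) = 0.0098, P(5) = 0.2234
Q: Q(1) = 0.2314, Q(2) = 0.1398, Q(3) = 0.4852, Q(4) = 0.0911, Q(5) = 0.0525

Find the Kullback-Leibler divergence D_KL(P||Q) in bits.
1.1597 bits

D_KL(P||Q) = Σ P(x) log₂(P(x)/Q(x))

Computing term by term:
  P(1)·log₂(P(1)/Q(1)) = 0.4531·log₂(0.4531/0.2314) = 0.43925
  P(2)·log₂(P(2)/Q(2)) = 0.3039·log₂(0.3039/0.1398) = 0.34044
  P(3)·log₂(P(3)/Q(3)) = 0.0098·log₂(0.0098/0.4852) = -0.05517
  P(4)·log₂(P(4)/Q(4)) = 0.0098·log₂(0.0098/0.0911) = -0.03152
  P(5)·log₂(P(5)/Q(5)) = 0.2234·log₂(0.2234/0.0525) = 0.46674

D_KL(P||Q) = 0.43925 + 0.34044 - 0.05517 - 0.03152 + 0.46674 = 1.15974 ≈ 1.1597 bits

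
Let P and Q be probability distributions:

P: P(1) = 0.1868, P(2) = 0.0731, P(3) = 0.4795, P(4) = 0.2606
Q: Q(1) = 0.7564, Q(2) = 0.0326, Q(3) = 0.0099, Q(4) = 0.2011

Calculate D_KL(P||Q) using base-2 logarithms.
2.4899 bits

D_KL(P||Q) = Σ P(x) log₂(P(x)/Q(x))

Computing term by term:
  P(1)·log₂(P(1)/Q(1)) = 0.1868·log₂(0.1868/0.7564) = -0.37690
  P(2)·log₂(P(2)/Q(2)) = 0.0731·log₂(0.0731/0.0326) = 0.08516
  P(3)·log₂(P(3)/Q(3)) = 0.4795·log₂(0.4795/0.0099) = 2.68422
  P(4)·log₂(P(4)/Q(4)) = 0.2606·log₂(0.2606/0.2011) = 0.09744

D_KL(P||Q) = -0.37690 + 0.08516 + 2.68422 + 0.09744 = 2.48992 ≈ 2.4899 bits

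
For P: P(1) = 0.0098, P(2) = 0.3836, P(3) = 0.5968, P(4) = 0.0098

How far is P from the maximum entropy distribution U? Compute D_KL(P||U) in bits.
0.8945 bits

U(i) = 1/4 for all i

D_KL(P||U) = Σ P(x) log₂(P(x) / (1/4))
           = Σ P(x) log₂(P(x)) + log₂(4)
           = log₂(4) - H(P)

H(P) = -Σ P(x) log₂(P(x)):
  -P(1)·log₂(P(1)) = -(0.0098)·log₂(0.0098) = 0.06540
  -P(2)·log₂(P(2)) = -(0.3836)·log₂(0.3836) = 0.53026
  -P(3)·log₂(P(3)) = -(0.5968)·log₂(0.5968) = 0.44443
  -P(4)·log₂(P(4)) = -(0.0098)·log₂(0.0098) = 0.06540
H(P) = 0.06540 + 0.53026 + 0.44443 + 0.06540 = 1.10549 bits

log₂(4) = 2.00000 bits

D_KL(P||U) = 2.00000 - 1.10549 = 0.89451 ≈ 0.8945 bits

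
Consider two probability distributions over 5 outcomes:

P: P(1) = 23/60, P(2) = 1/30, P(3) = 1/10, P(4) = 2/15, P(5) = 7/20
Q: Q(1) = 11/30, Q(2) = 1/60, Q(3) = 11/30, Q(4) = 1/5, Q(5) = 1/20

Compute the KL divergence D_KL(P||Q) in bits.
0.7750 bits

D_KL(P||Q) = Σ P(x) log₂(P(x)/Q(x))

Computing term by term:
  P(1)·log₂(P(1)/Q(1)) = (23/60)·log₂((23/60)/(11/30)) = 0.02458
  P(2)·log₂(P(2)/Q(2)) = (1/30)·log₂((1/30)/(1/60)) = 0.03333
  P(3)·log₂(P(3)/Q(3)) = (1/10)·log₂((1/10)/(11/30)) = -0.18745
  P(4)·log₂(P(4)/Q(4)) = (2/15)·log₂((2/15)/(1/5)) = -0.07800
  P(5)·log₂(P(5)/Q(5)) = (7/20)·log₂((7/20)/(1/20)) = 0.98257

D_KL(P||Q) = 0.02458 + 0.03333 - 0.18745 - 0.07800 + 0.98257 = 0.77503 ≈ 0.7750 bits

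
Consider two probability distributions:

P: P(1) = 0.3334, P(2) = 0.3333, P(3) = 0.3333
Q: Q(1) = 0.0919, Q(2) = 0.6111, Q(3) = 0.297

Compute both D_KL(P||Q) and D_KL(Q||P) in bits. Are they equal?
D_KL(P||Q) = 0.3838 bits, D_KL(Q||P) = 0.3142 bits. No, they are not equal.

D_KL(P||Q) = Σ P(x) log₂(P(x)/Q(x))

Computing term by term:
  P(1)·log₂(P(1)/Q(1)) = 0.3334·log₂(0.3334/0.0919) = 0.61983
  P(2)·log₂(P(2)/Q(2)) = 0.3333·log₂(0.3333/0.6111) = -0.29150
  P(3)·log₂(P(3)/Q(3)) = 0.3333·log₂(0.3333/0.297) = 0.05545

D_KL(P||Q) = 0.61983 - 0.29150 + 0.05545 = 0.38378 ≈ 0.3838 bits

D_KL(Q||P) = Σ Q(x) log₂(Q(x)/P(x))

Computing term by term:
  Q(1)·log₂(Q(1)/P(1)) = 0.0919·log₂(0.0919/0.3334) = -0.17085
  Q(2)·log₂(Q(2)/P(2)) = 0.6111·log₂(0.6111/0.3333) = 0.53446
  Q(3)·log₂(Q(3)/P(3)) = 0.297·log₂(0.297/0.3333) = -0.04941

D_KL(Q||P) = -0.17085 + 0.53446 - 0.04941 = 0.31420 ≈ 0.3142 bits

These are NOT equal (difference: 0.0696 bits). KL divergence is asymmetric: D_KL(P||Q) ≠ D_KL(Q||P) in general.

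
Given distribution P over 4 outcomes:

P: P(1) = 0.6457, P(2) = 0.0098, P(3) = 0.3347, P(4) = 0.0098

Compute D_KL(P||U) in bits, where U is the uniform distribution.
0.9332 bits

U(i) = 1/4 for all i

D_KL(P||U) = Σ P(x) log₂(P(x) / (1/4))
           = Σ P(x) log₂(P(x)) + log₂(4)
           = log₂(4) - H(P)

H(P) = -Σ P(x) log₂(P(x)):
  -P(1)·log₂(P(1)) = -(0.6457)·log₂(0.6457) = 0.40748
  -P(2)·log₂(P(2)) = -(0.0098)·log₂(0.0098) = 0.06540
  -P(3)·log₂(P(3)) = -(0.3347)·log₂(0.3347) = 0.52851
  -P(4)·log₂(P(4)) = -(0.0098)·log₂(0.0098) = 0.06540
H(P) = 0.40748 + 0.06540 + 0.52851 + 0.06540 = 1.06679 bits

log₂(4) = 2.00000 bits

D_KL(P||U) = 2.00000 - 1.06679 = 0.93321 ≈ 0.9332 bits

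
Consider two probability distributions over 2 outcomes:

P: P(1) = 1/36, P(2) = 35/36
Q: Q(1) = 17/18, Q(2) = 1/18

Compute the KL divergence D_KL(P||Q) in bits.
3.8733 bits

D_KL(P||Q) = Σ P(x) log₂(P(x)/Q(x))

Computing term by term:
  P(1)·log₂(P(1)/Q(1)) = (1/36)·log₂((1/36)/(17/18)) = -0.14132
  P(2)·log₂(P(2)/Q(2)) = (35/36)·log₂((35/36)/(1/18)) = 4.01458

D_KL(P||Q) = -0.14132 + 4.01458 = 3.87326 ≈ 3.8733 bits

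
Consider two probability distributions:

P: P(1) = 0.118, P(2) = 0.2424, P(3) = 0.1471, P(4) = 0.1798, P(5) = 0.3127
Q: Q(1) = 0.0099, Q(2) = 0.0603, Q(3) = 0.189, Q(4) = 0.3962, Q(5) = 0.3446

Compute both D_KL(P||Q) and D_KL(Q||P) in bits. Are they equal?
D_KL(P||Q) = 0.6065 bits, D_KL(Q||P) = 0.4118 bits. No, they are not equal.

D_KL(P||Q) = Σ P(x) log₂(P(x)/Q(x))

Computing term by term:
  P(1)·log₂(P(1)/Q(1)) = 0.118·log₂(0.118/0.0099) = 0.42188
  P(2)·log₂(P(2)/Q(2)) = 0.2424·log₂(0.2424/0.0603) = 0.48654
  P(3)·log₂(P(3)/Q(3)) = 0.1471·log₂(0.1471/0.189) = -0.05319
  P(4)·log₂(P(4)/Q(4)) = 0.1798·log₂(0.1798/0.3962) = -0.20494
  P(5)·log₂(P(5)/Q(5)) = 0.3127·log₂(0.3127/0.3446) = -0.04382

D_KL(P||Q) = 0.42188 + 0.48654 - 0.05319 - 0.20494 - 0.04382 = 0.60647 ≈ 0.6065 bits

D_KL(Q||P) = Σ Q(x) log₂(Q(x)/P(x))

Computing term by term:
  Q(1)·log₂(Q(1)/P(1)) = 0.0099·log₂(0.0099/0.118) = -0.03539
  Q(2)·log₂(Q(2)/P(2)) = 0.0603·log₂(0.0603/0.2424) = -0.12103
  Q(3)·log₂(Q(3)/P(3)) = 0.189·log₂(0.189/0.1471) = 0.06834
  Q(4)·log₂(Q(4)/P(4)) = 0.3962·log₂(0.3962/0.1798) = 0.45160
  Q(5)·log₂(Q(5)/P(5)) = 0.3446·log₂(0.3446/0.3127) = 0.04829

D_KL(Q||P) = -0.03539 - 0.12103 + 0.06834 + 0.45160 + 0.04829 = 0.41181 ≈ 0.4118 bits

These are NOT equal (difference: 0.1947 bits). KL divergence is asymmetric: D_KL(P||Q) ≠ D_KL(Q||P) in general.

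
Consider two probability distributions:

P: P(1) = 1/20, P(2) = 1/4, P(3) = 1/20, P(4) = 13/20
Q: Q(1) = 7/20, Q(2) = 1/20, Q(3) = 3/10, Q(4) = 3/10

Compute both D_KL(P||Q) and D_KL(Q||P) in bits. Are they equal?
D_KL(P||Q) = 1.0359 bits, D_KL(Q||P) = 1.3073 bits. No, they are not equal.

D_KL(P||Q) = Σ P(x) log₂(P(x)/Q(x))

Computing term by term:
  P(1)·log₂(P(1)/Q(1)) = (1/20)·log₂((1/20)/(7/20)) = -0.14037
  P(2)·log₂(P(2)/Q(2)) = (1/4)·log₂((1/4)/(1/20)) = 0.58048
  P(3)·log₂(P(3)/Q(3)) = (1/20)·log₂((1/20)/(3/10)) = -0.12925
  P(4)·log₂(P(4)/Q(4)) = (13/20)·log₂((13/20)/(3/10)) = 0.72506

D_KL(P||Q) = -0.14037 + 0.58048 - 0.12925 + 0.72506 = 1.03592 ≈ 1.0359 bits

D_KL(Q||P) = Σ Q(x) log₂(Q(x)/P(x))

Computing term by term:
  Q(1)·log₂(Q(1)/P(1)) = (7/20)·log₂((7/20)/(1/20)) = 0.98257
  Q(2)·log₂(Q(2)/P(2)) = (1/20)·log₂((1/20)/(1/4)) = -0.11610
  Q(3)·log₂(Q(3)/P(3)) = (3/10)·log₂((3/10)/(1/20)) = 0.77549
  Q(4)·log₂(Q(4)/P(4)) = (3/10)·log₂((3/10)/(13/20)) = -0.33464

D_KL(Q||P) = 0.98257 - 0.11610 + 0.77549 - 0.33464 = 1.30732 ≈ 1.3073 bits

These are NOT equal (difference: 0.2714 bits). KL divergence is asymmetric: D_KL(P||Q) ≠ D_KL(Q||P) in general.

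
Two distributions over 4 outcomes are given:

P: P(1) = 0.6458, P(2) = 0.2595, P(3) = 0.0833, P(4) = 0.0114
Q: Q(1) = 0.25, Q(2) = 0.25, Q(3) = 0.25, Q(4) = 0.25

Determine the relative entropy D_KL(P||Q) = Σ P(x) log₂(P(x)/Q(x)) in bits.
0.7153 bits

D_KL(P||Q) = Σ P(x) log₂(P(x)/Q(x))

Computing term by term:
  P(1)·log₂(P(1)/Q(1)) = 0.6458·log₂(0.6458/0.25) = 0.88420
  P(2)·log₂(P(2)/Q(2)) = 0.2595·log₂(0.2595/0.25) = 0.01396
  P(3)·log₂(P(3)/Q(3)) = 0.0833·log₂(0.0833/0.25) = -0.13208
  P(4)·log₂(P(4)/Q(4)) = 0.0114·log₂(0.0114/0.25) = -0.05078

D_KL(P||Q) = 0.88420 + 0.01396 - 0.13208 - 0.05078 = 0.71530 ≈ 0.7153 bits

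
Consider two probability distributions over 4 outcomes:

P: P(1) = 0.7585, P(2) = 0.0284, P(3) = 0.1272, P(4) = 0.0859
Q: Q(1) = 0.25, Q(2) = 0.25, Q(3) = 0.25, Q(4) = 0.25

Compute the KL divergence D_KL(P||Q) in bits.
0.8690 bits

D_KL(P||Q) = Σ P(x) log₂(P(x)/Q(x))

Computing term by term:
  P(1)·log₂(P(1)/Q(1)) = 0.7585·log₂(0.7585/0.25) = 1.21453
  P(2)·log₂(P(2)/Q(2)) = 0.0284·log₂(0.0284/0.25) = -0.08912
  P(3)·log₂(P(3)/Q(3)) = 0.1272·log₂(0.1272/0.25) = -0.12400
  P(4)·log₂(P(4)/Q(4)) = 0.0859·log₂(0.0859/0.25) = -0.13239

D_KL(P||Q) = 1.21453 - 0.08912 - 0.12400 - 0.13239 = 0.86902 ≈ 0.8690 bits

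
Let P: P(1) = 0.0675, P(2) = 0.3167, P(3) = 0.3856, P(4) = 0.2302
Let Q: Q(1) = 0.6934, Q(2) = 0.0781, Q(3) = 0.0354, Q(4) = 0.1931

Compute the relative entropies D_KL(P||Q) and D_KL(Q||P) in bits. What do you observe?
D_KL(P||Q) = 1.7997 bits, D_KL(Q||P) = 2.0017 bits. The two directions give different values (D_KL(Q||P) exceeds D_KL(P||Q) by 0.2020 bits): KL divergence is asymmetric.

D_KL(P||Q) = Σ P(x) log₂(P(x)/Q(x))

Computing term by term:
  P(1)·log₂(P(1)/Q(1)) = 0.0675·log₂(0.0675/0.6934) = -0.22685
  P(2)·log₂(P(2)/Q(2)) = 0.3167·log₂(0.3167/0.0781) = 0.63965
  P(3)·log₂(P(3)/Q(3)) = 0.3856·log₂(0.3856/0.0354) = 1.32850
  P(4)·log₂(P(4)/Q(4)) = 0.2302·log₂(0.2302/0.1931) = 0.05836

D_KL(P||Q) = -0.22685 + 0.63965 + 1.32850 + 0.05836 = 1.79966 ≈ 1.7997 bits

D_KL(Q||P) = Σ Q(x) log₂(Q(x)/P(x))

Computing term by term:
  Q(1)·log₂(Q(1)/P(1)) = 0.6934·log₂(0.6934/0.0675) = 2.33033
  Q(2)·log₂(Q(2)/P(2)) = 0.0781·log₂(0.0781/0.3167) = -0.15774
  Q(3)·log₂(Q(3)/P(3)) = 0.0354·log₂(0.0354/0.3856) = -0.12196
  Q(4)·log₂(Q(4)/P(4)) = 0.1931·log₂(0.1931/0.2302) = -0.04896

D_KL(Q||P) = 2.33033 - 0.15774 - 0.12196 - 0.04896 = 2.00167 ≈ 2.0017 bits

These are NOT equal (difference: 0.2020 bits). KL divergence is asymmetric: D_KL(P||Q) ≠ D_KL(Q||P) in general.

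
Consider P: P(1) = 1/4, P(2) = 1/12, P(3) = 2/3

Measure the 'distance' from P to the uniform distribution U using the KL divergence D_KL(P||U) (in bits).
0.3962 bits

U(i) = 1/3 for all i

D_KL(P||U) = Σ P(x) log₂(P(x) / (1/3))
           = Σ P(x) log₂(P(x)) + log₂(3)
           = log₂(3) - H(P)

H(P) = -Σ P(x) log₂(P(x)):
  -P(1)·log₂(P(1)) = -(1/4)·log₂(1/4) = 0.50000
  -P(2)·log₂(P(2)) = -(1/12)·log₂(1/12) = 0.29875
  -P(3)·log₂(P(3)) = -(2/3)·log₂(2/3) = 0.38998
H(P) = 0.50000 + 0.29875 + 0.38998 = 1.18873 bits

log₂(3) = 1.58496 bits

D_KL(P||U) = 1.58496 - 1.18873 = 0.39623 ≈ 0.3962 bits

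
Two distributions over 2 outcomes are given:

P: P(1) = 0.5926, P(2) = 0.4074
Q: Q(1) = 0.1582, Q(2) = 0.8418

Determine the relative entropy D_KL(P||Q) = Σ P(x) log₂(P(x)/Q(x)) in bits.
0.7025 bits

D_KL(P||Q) = Σ P(x) log₂(P(x)/Q(x))

Computing term by term:
  P(1)·log₂(P(1)/Q(1)) = 0.5926·log₂(0.5926/0.1582) = 1.12909
  P(2)·log₂(P(2)/Q(2)) = 0.4074·log₂(0.4074/0.8418) = -0.42656

D_KL(P||Q) = 1.12909 - 0.42656 = 0.70253 ≈ 0.7025 bits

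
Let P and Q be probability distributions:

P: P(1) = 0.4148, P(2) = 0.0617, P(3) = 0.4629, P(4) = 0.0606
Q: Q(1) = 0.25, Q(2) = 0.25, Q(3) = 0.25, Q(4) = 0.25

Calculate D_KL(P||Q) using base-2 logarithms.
0.4660 bits

D_KL(P||Q) = Σ P(x) log₂(P(x)/Q(x))

Computing term by term:
  P(1)·log₂(P(1)/Q(1)) = 0.4148·log₂(0.4148/0.25) = 0.30301
  P(2)·log₂(P(2)/Q(2)) = 0.0617·log₂(0.0617/0.25) = -0.12455
  P(3)·log₂(P(3)/Q(3)) = 0.4629·log₂(0.4629/0.25) = 0.41141
  P(4)·log₂(P(4)/Q(4)) = 0.0606·log₂(0.0606/0.25) = -0.12390

D_KL(P||Q) = 0.30301 - 0.12455 + 0.41141 - 0.12390 = 0.46597 ≈ 0.4660 bits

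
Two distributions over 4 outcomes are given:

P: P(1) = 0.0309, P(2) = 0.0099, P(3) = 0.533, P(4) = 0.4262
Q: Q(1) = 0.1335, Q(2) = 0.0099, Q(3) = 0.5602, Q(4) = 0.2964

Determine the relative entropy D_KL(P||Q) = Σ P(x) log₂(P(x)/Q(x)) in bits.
0.1198 bits

D_KL(P||Q) = Σ P(x) log₂(P(x)/Q(x))

Computing term by term:
  P(1)·log₂(P(1)/Q(1)) = 0.0309·log₂(0.0309/0.1335) = -0.06523
  P(2)·log₂(P(2)/Q(2)) = 0.0099·log₂(0.0099/0.0099) = 0.00000
  P(3)·log₂(P(3)/Q(3)) = 0.533·log₂(0.533/0.5602) = -0.03827
  P(4)·log₂(P(4)/Q(4)) = 0.4262·log₂(0.4262/0.2964) = 0.22332

D_KL(P||Q) = -0.06523 + 0.00000 - 0.03827 + 0.22332 = 0.11982 ≈ 0.1198 bits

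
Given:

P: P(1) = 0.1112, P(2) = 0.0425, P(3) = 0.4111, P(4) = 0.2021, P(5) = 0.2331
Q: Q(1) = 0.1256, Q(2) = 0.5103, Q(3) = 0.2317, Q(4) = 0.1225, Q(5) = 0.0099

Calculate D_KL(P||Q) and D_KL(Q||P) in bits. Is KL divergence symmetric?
D_KL(P||Q) = 1.3764 bits, D_KL(Q||P) = 1.5266 bits. No, KL divergence is not symmetric.

D_KL(P||Q) = Σ P(x) log₂(P(x)/Q(x))

Computing term by term:
  P(1)·log₂(P(1)/Q(1)) = 0.1112·log₂(0.1112/0.1256) = -0.01954
  P(2)·log₂(P(2)/Q(2)) = 0.0425·log₂(0.0425/0.5103) = -0.15240
  P(3)·log₂(P(3)/Q(3)) = 0.4111·log₂(0.4111/0.2317) = 0.34007
  P(4)·log₂(P(4)/Q(4)) = 0.2021·log₂(0.2021/0.1225) = 0.14597
  P(5)·log₂(P(5)/Q(5)) = 0.2331·log₂(0.2331/0.0099) = 1.06232

D_KL(P||Q) = -0.01954 - 0.15240 + 0.34007 + 0.14597 + 1.06232 = 1.37642 ≈ 1.3764 bits

D_KL(Q||P) = Σ Q(x) log₂(Q(x)/P(x))

Computing term by term:
  Q(1)·log₂(Q(1)/P(1)) = 0.1256·log₂(0.1256/0.1112) = 0.02207
  Q(2)·log₂(Q(2)/P(2)) = 0.5103·log₂(0.5103/0.0425) = 1.82984
  Q(3)·log₂(Q(3)/P(3)) = 0.2317·log₂(0.2317/0.4111) = -0.19167
  Q(4)·log₂(Q(4)/P(4)) = 0.1225·log₂(0.1225/0.2021) = -0.08848
  Q(5)·log₂(Q(5)/P(5)) = 0.0099·log₂(0.0099/0.2331) = -0.04512

D_KL(Q||P) = 0.02207 + 1.82984 - 0.19167 - 0.08848 - 0.04512 = 1.52664 ≈ 1.5266 bits

These are NOT equal (difference: 0.1502 bits). KL divergence is asymmetric: D_KL(P||Q) ≠ D_KL(Q||P) in general.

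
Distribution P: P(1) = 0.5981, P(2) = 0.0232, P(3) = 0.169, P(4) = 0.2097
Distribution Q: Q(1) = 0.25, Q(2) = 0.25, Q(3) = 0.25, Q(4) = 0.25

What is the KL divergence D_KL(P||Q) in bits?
0.5245 bits

D_KL(P||Q) = Σ P(x) log₂(P(x)/Q(x))

Computing term by term:
  P(1)·log₂(P(1)/Q(1)) = 0.5981·log₂(0.5981/0.25) = 0.75268
  P(2)·log₂(P(2)/Q(2)) = 0.0232·log₂(0.0232/0.25) = -0.07957
  P(3)·log₂(P(3)/Q(3)) = 0.169·log₂(0.169/0.25) = -0.09547
  P(4)·log₂(P(4)/Q(4)) = 0.2097·log₂(0.2097/0.25) = -0.05318

D_KL(P||Q) = 0.75268 - 0.07957 - 0.09547 - 0.05318 = 0.52446 ≈ 0.5245 bits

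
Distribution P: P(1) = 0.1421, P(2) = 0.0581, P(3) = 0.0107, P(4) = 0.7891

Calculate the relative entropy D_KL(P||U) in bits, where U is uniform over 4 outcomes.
1.0218 bits

U(i) = 1/4 for all i

D_KL(P||U) = Σ P(x) log₂(P(x) / (1/4))
           = Σ P(x) log₂(P(x)) + log₂(4)
           = log₂(4) - H(P)

H(P) = -Σ P(x) log₂(P(x)):
  -P(1)·log₂(P(1)) = -(0.1421)·log₂(0.1421) = 0.40001
  -P(2)·log₂(P(2)) = -(0.0581)·log₂(0.0581) = 0.23852
  -P(3)·log₂(P(3)) = -(0.0107)·log₂(0.0107) = 0.07004
  -P(4)·log₂(P(4)) = -(0.7891)·log₂(0.7891) = 0.26965
H(P) = 0.40001 + 0.23852 + 0.07004 + 0.26965 = 0.97822 bits

log₂(4) = 2.00000 bits

D_KL(P||U) = 2.00000 - 0.97822 = 1.02178 ≈ 1.0218 bits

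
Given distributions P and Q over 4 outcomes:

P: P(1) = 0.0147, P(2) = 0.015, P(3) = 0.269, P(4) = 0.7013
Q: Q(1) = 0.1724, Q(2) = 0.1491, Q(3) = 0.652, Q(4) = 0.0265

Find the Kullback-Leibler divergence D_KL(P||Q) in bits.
2.8688 bits

D_KL(P||Q) = Σ P(x) log₂(P(x)/Q(x))

Computing term by term:
  P(1)·log₂(P(1)/Q(1)) = 0.0147·log₂(0.0147/0.1724) = -0.05221
  P(2)·log₂(P(2)/Q(2)) = 0.015·log₂(0.015/0.1491) = -0.04970
  P(3)·log₂(P(3)/Q(3)) = 0.269·log₂(0.269/0.652) = -0.34358
  P(4)·log₂(P(4)/Q(4)) = 0.7013·log₂(0.7013/0.0265) = 3.31432

D_KL(P||Q) = -0.05221 - 0.04970 - 0.34358 + 3.31432 = 2.86883 ≈ 2.8688 bits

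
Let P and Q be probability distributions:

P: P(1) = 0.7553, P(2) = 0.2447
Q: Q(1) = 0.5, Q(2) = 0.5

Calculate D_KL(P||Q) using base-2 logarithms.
0.1972 bits

D_KL(P||Q) = Σ P(x) log₂(P(x)/Q(x))

Computing term by term:
  P(1)·log₂(P(1)/Q(1)) = 0.7553·log₂(0.7553/0.5) = 0.44950
  P(2)·log₂(P(2)/Q(2)) = 0.2447·log₂(0.2447/0.5) = -0.25226

D_KL(P||Q) = 0.44950 - 0.25226 = 0.19724 ≈ 0.1972 bits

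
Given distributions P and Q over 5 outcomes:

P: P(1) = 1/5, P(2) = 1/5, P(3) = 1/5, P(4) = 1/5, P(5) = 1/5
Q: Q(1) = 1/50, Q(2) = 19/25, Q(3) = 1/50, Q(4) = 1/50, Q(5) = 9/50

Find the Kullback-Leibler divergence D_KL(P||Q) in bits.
1.6384 bits

D_KL(P||Q) = Σ P(x) log₂(P(x)/Q(x))

Computing term by term:
  P(1)·log₂(P(1)/Q(1)) = (1/5)·log₂((1/5)/(1/50)) = 0.66439
  P(2)·log₂(P(2)/Q(2)) = (1/5)·log₂((1/5)/(19/25)) = -0.38520
  P(3)·log₂(P(3)/Q(3)) = (1/5)·log₂((1/5)/(1/50)) = 0.66439
  P(4)·log₂(P(4)/Q(4)) = (1/5)·log₂((1/5)/(1/50)) = 0.66439
  P(5)·log₂(P(5)/Q(5)) = (1/5)·log₂((1/5)/(9/50)) = 0.03040

D_KL(P||Q) = 0.66439 - 0.38520 + 0.66439 + 0.66439 + 0.03040 = 1.63837 ≈ 1.6384 bits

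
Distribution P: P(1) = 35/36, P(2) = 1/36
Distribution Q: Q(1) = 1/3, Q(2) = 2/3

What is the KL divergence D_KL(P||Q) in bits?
1.3741 bits

D_KL(P||Q) = Σ P(x) log₂(P(x)/Q(x))

Computing term by term:
  P(1)·log₂(P(1)/Q(1)) = (35/36)·log₂((35/36)/(1/3)) = 1.50142
  P(2)·log₂(P(2)/Q(2)) = (1/36)·log₂((1/36)/(2/3)) = -0.12736

D_KL(P||Q) = 1.50142 - 0.12736 = 1.37406 ≈ 1.3741 bits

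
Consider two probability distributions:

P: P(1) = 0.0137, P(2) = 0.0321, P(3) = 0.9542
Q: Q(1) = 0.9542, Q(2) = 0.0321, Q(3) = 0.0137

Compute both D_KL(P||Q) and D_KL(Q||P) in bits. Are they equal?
D_KL(P||Q) = 5.7578 bits, D_KL(Q||P) = 5.7578 bits. Yes, in this case they are equal (although KL divergence is not symmetric in general).

D_KL(P||Q) = Σ P(x) log₂(P(x)/Q(x))

Computing term by term:
  P(1)·log₂(P(1)/Q(1)) = 0.0137·log₂(0.0137/0.9542) = -0.08387
  P(2)·log₂(P(2)/Q(2)) = 0.0321·log₂(0.0321/0.0321) = 0.00000
  P(3)·log₂(P(3)/Q(3)) = 0.9542·log₂(0.9542/0.0137) = 5.84165

D_KL(P||Q) = -0.08387 + 0.00000 + 5.84165 = 5.75778 ≈ 5.7578 bits

D_KL(Q||P) = Σ Q(x) log₂(Q(x)/P(x))

Computing term by term:
  Q(1)·log₂(Q(1)/P(1)) = 0.9542·log₂(0.9542/0.0137) = 5.84165
  Q(2)·log₂(Q(2)/P(2)) = 0.0321·log₂(0.0321/0.0321) = 0.00000
  Q(3)·log₂(Q(3)/P(3)) = 0.0137·log₂(0.0137/0.9542) = -0.08387

D_KL(Q||P) = 5.84165 + 0.00000 - 0.08387 = 5.75778 ≈ 5.7578 bits

These ARE equal here. Q is P with outcomes relabeled (Q(1) = P(3), Q(3) = P(1)) by a relabeling that is its own inverse, so the two sums contain exactly the same terms in a different order. This is a special case — KL divergence is not symmetric in general: D_KL(P||Q) ≠ D_KL(Q||P) for most P, Q.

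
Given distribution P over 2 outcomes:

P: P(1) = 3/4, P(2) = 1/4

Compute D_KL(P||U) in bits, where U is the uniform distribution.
0.1887 bits

U(i) = 1/2 for all i

D_KL(P||U) = Σ P(x) log₂(P(x) / (1/2))
           = Σ P(x) log₂(P(x)) + log₂(2)
           = log₂(2) - H(P)

H(P) = -Σ P(x) log₂(P(x)):
  -P(1)·log₂(P(1)) = -(3/4)·log₂(3/4) = 0.31128
  -P(2)·log₂(P(2)) = -(1/4)·log₂(1/4) = 0.50000
H(P) = 0.31128 + 0.50000 = 0.81128 bits

log₂(2) = 1.00000 bits

D_KL(P||U) = 1.00000 - 0.81128 = 0.18872 ≈ 0.1887 bits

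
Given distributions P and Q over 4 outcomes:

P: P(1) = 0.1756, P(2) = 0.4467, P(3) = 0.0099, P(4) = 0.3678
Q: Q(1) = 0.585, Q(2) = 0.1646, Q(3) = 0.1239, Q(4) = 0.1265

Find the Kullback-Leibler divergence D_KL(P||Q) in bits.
0.8688 bits

D_KL(P||Q) = Σ P(x) log₂(P(x)/Q(x))

Computing term by term:
  P(1)·log₂(P(1)/Q(1)) = 0.1756·log₂(0.1756/0.585) = -0.30487
  P(2)·log₂(P(2)/Q(2)) = 0.4467·log₂(0.4467/0.1646) = 0.64340
  P(3)·log₂(P(3)/Q(3)) = 0.0099·log₂(0.0099/0.1239) = -0.03609
  P(4)·log₂(P(4)/Q(4)) = 0.3678·log₂(0.3678/0.1265) = 0.56633

D_KL(P||Q) = -0.30487 + 0.64340 - 0.03609 + 0.56633 = 0.86877 ≈ 0.8688 bits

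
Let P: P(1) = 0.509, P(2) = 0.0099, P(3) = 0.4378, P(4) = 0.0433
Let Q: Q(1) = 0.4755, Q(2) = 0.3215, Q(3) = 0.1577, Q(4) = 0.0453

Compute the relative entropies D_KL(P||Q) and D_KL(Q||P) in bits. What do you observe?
D_KL(P||Q) = 0.6424 bits, D_KL(Q||P) = 1.3383 bits. The two directions give different values (D_KL(Q||P) exceeds D_KL(P||Q) by 0.6959 bits): KL divergence is asymmetric.

D_KL(P||Q) = Σ P(x) log₂(P(x)/Q(x))

Computing term by term:
  P(1)·log₂(P(1)/Q(1)) = 0.509·log₂(0.509/0.4755) = 0.04999
  P(2)·log₂(P(2)/Q(2)) = 0.0099·log₂(0.0099/0.3215) = -0.04971
  P(3)·log₂(P(3)/Q(3)) = 0.4378·log₂(0.4378/0.1577) = 0.64492
  P(4)·log₂(P(4)/Q(4)) = 0.0433·log₂(0.0433/0.0453) = -0.00282

D_KL(P||Q) = 0.04999 - 0.04971 + 0.64492 - 0.00282 = 0.64238 ≈ 0.6424 bits

D_KL(Q||P) = Σ Q(x) log₂(Q(x)/P(x))

Computing term by term:
  Q(1)·log₂(Q(1)/P(1)) = 0.4755·log₂(0.4755/0.509) = -0.04670
  Q(2)·log₂(Q(2)/P(2)) = 0.3215·log₂(0.3215/0.0099) = 1.61433
  Q(3)·log₂(Q(3)/P(3)) = 0.1577·log₂(0.1577/0.4378) = -0.23231
  Q(4)·log₂(Q(4)/P(4)) = 0.0453·log₂(0.0453/0.0433) = 0.00295

D_KL(Q||P) = -0.04670 + 1.61433 - 0.23231 + 0.00295 = 1.33827 ≈ 1.3383 bits

These are NOT equal (difference: 0.6959 bits). KL divergence is asymmetric: D_KL(P||Q) ≠ D_KL(Q||P) in general.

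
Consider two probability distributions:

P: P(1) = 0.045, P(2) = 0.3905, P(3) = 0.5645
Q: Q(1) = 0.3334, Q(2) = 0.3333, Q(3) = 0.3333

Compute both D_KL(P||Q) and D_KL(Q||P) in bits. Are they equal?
D_KL(P||Q) = 0.3883 bits, D_KL(Q||P) = 0.6338 bits. No, they are not equal.

D_KL(P||Q) = Σ P(x) log₂(P(x)/Q(x))

Computing term by term:
  P(1)·log₂(P(1)/Q(1)) = 0.045·log₂(0.045/0.3334) = -0.13002
  P(2)·log₂(P(2)/Q(2)) = 0.3905·log₂(0.3905/0.3333) = 0.08923
  P(3)·log₂(P(3)/Q(3)) = 0.5645·log₂(0.5645/0.3333) = 0.42911

D_KL(P||Q) = -0.13002 + 0.08923 + 0.42911 = 0.38832 ≈ 0.3883 bits

D_KL(Q||P) = Σ Q(x) log₂(Q(x)/P(x))

Computing term by term:
  Q(1)·log₂(Q(1)/P(1)) = 0.3334·log₂(0.3334/0.045) = 0.96328
  Q(2)·log₂(Q(2)/P(2)) = 0.3333·log₂(0.3333/0.3905) = -0.07616
  Q(3)·log₂(Q(3)/P(3)) = 0.3333·log₂(0.3333/0.5645) = -0.25336

D_KL(Q||P) = 0.96328 - 0.07616 - 0.25336 = 0.63376 ≈ 0.6338 bits

These are NOT equal (difference: 0.2455 bits). KL divergence is asymmetric: D_KL(P||Q) ≠ D_KL(Q||P) in general.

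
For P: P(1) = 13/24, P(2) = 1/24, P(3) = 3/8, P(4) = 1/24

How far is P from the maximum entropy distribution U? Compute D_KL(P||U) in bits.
0.6082 bits

U(i) = 1/4 for all i

D_KL(P||U) = Σ P(x) log₂(P(x) / (1/4))
           = Σ P(x) log₂(P(x)) + log₂(4)
           = log₂(4) - H(P)

H(P) = -Σ P(x) log₂(P(x)):
  -P(1)·log₂(P(1)) = -(13/24)·log₂(13/24) = 0.47912
  -P(2)·log₂(P(2)) = -(1/24)·log₂(1/24) = 0.19104
  -P(3)·log₂(P(3)) = -(3/8)·log₂(3/8) = 0.53064
  -P(4)·log₂(P(4)) = -(1/24)·log₂(1/24) = 0.19104
H(P) = 0.47912 + 0.19104 + 0.53064 + 0.19104 = 1.39184 bits

log₂(4) = 2.00000 bits

D_KL(P||U) = 2.00000 - 1.39184 = 0.60816 ≈ 0.6082 bits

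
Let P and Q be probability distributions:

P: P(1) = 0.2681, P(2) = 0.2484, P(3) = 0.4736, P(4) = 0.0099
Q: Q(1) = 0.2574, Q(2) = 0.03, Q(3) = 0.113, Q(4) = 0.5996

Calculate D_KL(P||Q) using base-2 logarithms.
1.6938 bits

D_KL(P||Q) = Σ P(x) log₂(P(x)/Q(x))

Computing term by term:
  P(1)·log₂(P(1)/Q(1)) = 0.2681·log₂(0.2681/0.2574) = 0.01575
  P(2)·log₂(P(2)/Q(2)) = 0.2484·log₂(0.2484/0.03) = 0.75753
  P(3)·log₂(P(3)/Q(3)) = 0.4736·log₂(0.4736/0.113) = 0.97910
  P(4)·log₂(P(4)/Q(4)) = 0.0099·log₂(0.0099/0.5996) = -0.05861

D_KL(P||Q) = 0.01575 + 0.75753 + 0.97910 - 0.05861 = 1.69377 ≈ 1.6938 bits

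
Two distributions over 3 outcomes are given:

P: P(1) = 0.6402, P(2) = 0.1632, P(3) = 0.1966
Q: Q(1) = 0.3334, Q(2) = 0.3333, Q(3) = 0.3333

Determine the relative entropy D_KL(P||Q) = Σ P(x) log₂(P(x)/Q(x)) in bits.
0.2848 bits

D_KL(P||Q) = Σ P(x) log₂(P(x)/Q(x))

Computing term by term:
  P(1)·log₂(P(1)/Q(1)) = 0.6402·log₂(0.6402/0.3334) = 0.60260
  P(2)·log₂(P(2)/Q(2)) = 0.1632·log₂(0.1632/0.3333) = -0.16813
  P(3)·log₂(P(3)/Q(3)) = 0.1966·log₂(0.1966/0.3333) = -0.14972

D_KL(P||Q) = 0.60260 - 0.16813 - 0.14972 = 0.28475 ≈ 0.2848 bits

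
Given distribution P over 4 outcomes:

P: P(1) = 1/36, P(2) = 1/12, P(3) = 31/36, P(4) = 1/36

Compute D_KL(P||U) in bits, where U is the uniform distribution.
1.2283 bits

U(i) = 1/4 for all i

D_KL(P||U) = Σ P(x) log₂(P(x) / (1/4))
           = Σ P(x) log₂(P(x)) + log₂(4)
           = log₂(4) - H(P)

H(P) = -Σ P(x) log₂(P(x)):
  -P(1)·log₂(P(1)) = -(1/36)·log₂(1/36) = 0.14361
  -P(2)·log₂(P(2)) = -(1/12)·log₂(1/12) = 0.29875
  -P(3)·log₂(P(3)) = -(31/36)·log₂(31/36) = 0.18577
  -P(4)·log₂(P(4)) = -(1/36)·log₂(1/36) = 0.14361
H(P) = 0.14361 + 0.29875 + 0.18577 + 0.14361 = 0.77174 bits

log₂(4) = 2.00000 bits

D_KL(P||U) = 2.00000 - 0.77174 = 1.22826 ≈ 1.2283 bits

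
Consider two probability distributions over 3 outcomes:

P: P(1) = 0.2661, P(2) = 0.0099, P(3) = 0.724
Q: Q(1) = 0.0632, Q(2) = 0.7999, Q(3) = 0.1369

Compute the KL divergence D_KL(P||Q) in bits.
2.2288 bits

D_KL(P||Q) = Σ P(x) log₂(P(x)/Q(x))

Computing term by term:
  P(1)·log₂(P(1)/Q(1)) = 0.2661·log₂(0.2661/0.0632) = 0.55188
  P(2)·log₂(P(2)/Q(2)) = 0.0099·log₂(0.0099/0.7999) = -0.06273
  P(3)·log₂(P(3)/Q(3)) = 0.724·log₂(0.724/0.1369) = 1.73968

D_KL(P||Q) = 0.55188 - 0.06273 + 1.73968 = 2.22883 ≈ 2.2288 bits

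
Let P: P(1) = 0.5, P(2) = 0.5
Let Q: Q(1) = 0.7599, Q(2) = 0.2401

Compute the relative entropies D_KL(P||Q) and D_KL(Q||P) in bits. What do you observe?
D_KL(P||Q) = 0.2272 bits, D_KL(Q||P) = 0.2048 bits. The two directions give different values (D_KL(P||Q) exceeds D_KL(Q||P) by 0.0224 bits): KL divergence is asymmetric.

D_KL(P||Q) = Σ P(x) log₂(P(x)/Q(x))

Computing term by term:
  P(1)·log₂(P(1)/Q(1)) = 0.5·log₂(0.5/0.7599) = -0.30194
  P(2)·log₂(P(2)/Q(2)) = 0.5·log₂(0.5/0.2401) = 0.52915

D_KL(P||Q) = -0.30194 + 0.52915 = 0.22721 ≈ 0.2272 bits

D_KL(Q||P) = Σ Q(x) log₂(Q(x)/P(x))

Computing term by term:
  Q(1)·log₂(Q(1)/P(1)) = 0.7599·log₂(0.7599/0.5) = 0.45889
  Q(2)·log₂(Q(2)/P(2)) = 0.2401·log₂(0.2401/0.5) = -0.25410

D_KL(Q||P) = 0.45889 - 0.25410 = 0.20479 ≈ 0.2048 bits

These are NOT equal (difference: 0.0224 bits). KL divergence is asymmetric: D_KL(P||Q) ≠ D_KL(Q||P) in general.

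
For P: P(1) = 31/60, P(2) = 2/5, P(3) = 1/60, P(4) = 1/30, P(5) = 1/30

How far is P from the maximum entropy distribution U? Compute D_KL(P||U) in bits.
0.8754 bits

U(i) = 1/5 for all i

D_KL(P||U) = Σ P(x) log₂(P(x) / (1/5))
           = Σ P(x) log₂(P(x)) + log₂(5)
           = log₂(5) - H(P)

H(P) = -Σ P(x) log₂(P(x)):
  -P(1)·log₂(P(1)) = -(31/60)·log₂(31/60) = 0.49223
  -P(2)·log₂(P(2)) = -(2/5)·log₂(2/5) = 0.52877
  -P(3)·log₂(P(3)) = -(1/60)·log₂(1/60) = 0.09845
  -P(4)·log₂(P(4)) = -(1/30)·log₂(1/30) = 0.16356
  -P(5)·log₂(P(5)) = -(1/30)·log₂(1/30) = 0.16356
H(P) = 0.49223 + 0.52877 + 0.09845 + 0.16356 + 0.16356 = 1.44657 bits

log₂(5) = 2.32193 bits

D_KL(P||U) = 2.32193 - 1.44657 = 0.87536 ≈ 0.8754 bits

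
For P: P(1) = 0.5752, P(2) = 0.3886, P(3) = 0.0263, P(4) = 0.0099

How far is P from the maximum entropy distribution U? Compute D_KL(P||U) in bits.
0.8072 bits

U(i) = 1/4 for all i

D_KL(P||U) = Σ P(x) log₂(P(x) / (1/4))
           = Σ P(x) log₂(P(x)) + log₂(4)
           = log₂(4) - H(P)

H(P) = -Σ P(x) log₂(P(x)):
  -P(1)·log₂(P(1)) = -(0.5752)·log₂(0.5752) = 0.45893
  -P(2)·log₂(P(2)) = -(0.3886)·log₂(0.3886) = 0.52991
  -P(3)·log₂(P(3)) = -(0.0263)·log₂(0.0263) = 0.13804
  -P(4)·log₂(P(4)) = -(0.0099)·log₂(0.0099) = 0.06592
H(P) = 0.45893 + 0.52991 + 0.13804 + 0.06592 = 1.19280 bits

log₂(4) = 2.00000 bits

D_KL(P||U) = 2.00000 - 1.19280 = 0.80720 ≈ 0.8072 bits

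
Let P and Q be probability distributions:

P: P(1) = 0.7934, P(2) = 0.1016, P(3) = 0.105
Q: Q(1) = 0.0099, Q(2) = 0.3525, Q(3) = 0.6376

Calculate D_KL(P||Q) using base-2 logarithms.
4.5623 bits

D_KL(P||Q) = Σ P(x) log₂(P(x)/Q(x))

Computing term by term:
  P(1)·log₂(P(1)/Q(1)) = 0.7934·log₂(0.7934/0.0099) = 5.01784
  P(2)·log₂(P(2)/Q(2)) = 0.1016·log₂(0.1016/0.3525) = -0.18234
  P(3)·log₂(P(3)/Q(3)) = 0.105·log₂(0.105/0.6376) = -0.27324

D_KL(P||Q) = 5.01784 - 0.18234 - 0.27324 = 4.56226 ≈ 4.5623 bits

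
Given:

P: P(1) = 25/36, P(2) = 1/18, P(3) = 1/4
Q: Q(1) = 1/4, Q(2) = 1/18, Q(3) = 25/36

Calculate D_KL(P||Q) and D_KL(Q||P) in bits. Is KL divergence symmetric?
D_KL(P||Q) = 0.6551 bits, D_KL(Q||P) = 0.6551 bits. The two values coincide for this particular pair, but no — KL divergence is not symmetric in general.

D_KL(P||Q) = Σ P(x) log₂(P(x)/Q(x))

Computing term by term:
  P(1)·log₂(P(1)/Q(1)) = (25/36)·log₂((25/36)/(1/4)) = 1.02356
  P(2)·log₂(P(2)/Q(2)) = (1/18)·log₂((1/18)/(1/18)) = 0.00000
  P(3)·log₂(P(3)/Q(3)) = (1/4)·log₂((1/4)/(25/36)) = -0.36848

D_KL(P||Q) = 1.02356 + 0.00000 - 0.36848 = 0.65508 ≈ 0.6551 bits

D_KL(Q||P) = Σ Q(x) log₂(Q(x)/P(x))

Computing term by term:
  Q(1)·log₂(Q(1)/P(1)) = (1/4)·log₂((1/4)/(25/36)) = -0.36848
  Q(2)·log₂(Q(2)/P(2)) = (1/18)·log₂((1/18)/(1/18)) = 0.00000
  Q(3)·log₂(Q(3)/P(3)) = (25/36)·log₂((25/36)/(1/4)) = 1.02356

D_KL(Q||P) = -0.36848 + 0.00000 + 1.02356 = 0.65508 ≈ 0.6551 bits

These ARE equal here. Q is P with outcomes relabeled (Q(1) = P(3), Q(3) = P(1)) by a relabeling that is its own inverse, so the two sums contain exactly the same terms in a different order. This is a special case — KL divergence is not symmetric in general: D_KL(P||Q) ≠ D_KL(Q||P) for most P, Q.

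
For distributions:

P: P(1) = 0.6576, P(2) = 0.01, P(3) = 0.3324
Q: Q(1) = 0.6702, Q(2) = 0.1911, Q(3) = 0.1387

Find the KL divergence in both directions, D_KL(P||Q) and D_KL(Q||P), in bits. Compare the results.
D_KL(P||Q) = 0.3586 bits, D_KL(Q||P) = 0.6568 bits. D_KL(Q||P) is larger than D_KL(P||Q) by 0.2982 bits; the two directions differ.

D_KL(P||Q) = Σ P(x) log₂(P(x)/Q(x))

Computing term by term:
  P(1)·log₂(P(1)/Q(1)) = 0.6576·log₂(0.6576/0.6702) = -0.01801
  P(2)·log₂(P(2)/Q(2)) = 0.01·log₂(0.01/0.1911) = -0.04256
  P(3)·log₂(P(3)/Q(3)) = 0.3324·log₂(0.3324/0.1387) = 0.41914

D_KL(P||Q) = -0.01801 - 0.04256 + 0.41914 = 0.35857 ≈ 0.3586 bits

D_KL(Q||P) = Σ Q(x) log₂(Q(x)/P(x))

Computing term by term:
  Q(1)·log₂(Q(1)/P(1)) = 0.6702·log₂(0.6702/0.6576) = 0.01835
  Q(2)·log₂(Q(2)/P(2)) = 0.1911·log₂(0.1911/0.01) = 0.81337
  Q(3)·log₂(Q(3)/P(3)) = 0.1387·log₂(0.1387/0.3324) = -0.17489

D_KL(Q||P) = 0.01835 + 0.81337 - 0.17489 = 0.65683 ≈ 0.6568 bits

These are NOT equal (difference: 0.2982 bits). KL divergence is asymmetric: D_KL(P||Q) ≠ D_KL(Q||P) in general.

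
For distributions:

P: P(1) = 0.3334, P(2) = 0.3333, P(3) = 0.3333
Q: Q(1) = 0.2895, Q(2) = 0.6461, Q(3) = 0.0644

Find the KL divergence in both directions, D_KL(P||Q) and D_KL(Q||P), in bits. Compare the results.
D_KL(P||Q) = 0.5401 bits, D_KL(Q||P) = 0.4053 bits. D_KL(P||Q) is larger than D_KL(Q||P) by 0.1348 bits; the two directions differ.

D_KL(P||Q) = Σ P(x) log₂(P(x)/Q(x))

Computing term by term:
  P(1)·log₂(P(1)/Q(1)) = 0.3334·log₂(0.3334/0.2895) = 0.06791
  P(2)·log₂(P(2)/Q(2)) = 0.3333·log₂(0.3333/0.6461) = -0.31828
  P(3)·log₂(P(3)/Q(3)) = 0.3333·log₂(0.3333/0.0644) = 0.79048

D_KL(P||Q) = 0.06791 - 0.31828 + 0.79048 = 0.54011 ≈ 0.5401 bits

D_KL(Q||P) = Σ Q(x) log₂(Q(x)/P(x))

Computing term by term:
  Q(1)·log₂(Q(1)/P(1)) = 0.2895·log₂(0.2895/0.3334) = -0.05897
  Q(2)·log₂(Q(2)/P(2)) = 0.6461·log₂(0.6461/0.3333) = 0.61698
  Q(3)·log₂(Q(3)/P(3)) = 0.0644·log₂(0.0644/0.3333) = -0.15274

D_KL(Q||P) = -0.05897 + 0.61698 - 0.15274 = 0.40527 ≈ 0.4053 bits

These are NOT equal (difference: 0.1348 bits). KL divergence is asymmetric: D_KL(P||Q) ≠ D_KL(Q||P) in general.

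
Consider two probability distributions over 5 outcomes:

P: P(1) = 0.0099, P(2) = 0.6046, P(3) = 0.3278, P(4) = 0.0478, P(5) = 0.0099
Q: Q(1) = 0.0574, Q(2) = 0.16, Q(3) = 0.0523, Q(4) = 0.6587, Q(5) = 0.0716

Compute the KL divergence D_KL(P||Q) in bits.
1.7933 bits

D_KL(P||Q) = Σ P(x) log₂(P(x)/Q(x))

Computing term by term:
  P(1)·log₂(P(1)/Q(1)) = 0.0099·log₂(0.0099/0.0574) = -0.02510
  P(2)·log₂(P(2)/Q(2)) = 0.6046·log₂(0.6046/0.16) = 1.15957
  P(3)·log₂(P(3)/Q(3)) = 0.3278·log₂(0.3278/0.0523) = 0.86799
  P(4)·log₂(P(4)/Q(4)) = 0.0478·log₂(0.0478/0.6587) = -0.18090
  P(5)·log₂(P(5)/Q(5)) = 0.0099·log₂(0.0099/0.0716) = -0.02826

D_KL(P||Q) = -0.02510 + 1.15957 + 0.86799 - 0.18090 - 0.02826 = 1.79330 ≈ 1.7933 bits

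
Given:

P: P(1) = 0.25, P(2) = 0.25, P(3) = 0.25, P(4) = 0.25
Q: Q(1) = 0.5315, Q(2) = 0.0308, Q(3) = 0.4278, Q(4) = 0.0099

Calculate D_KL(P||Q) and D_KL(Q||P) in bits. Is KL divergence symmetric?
D_KL(P||Q) = 1.4540 bits, D_KL(Q||P) = 0.7707 bits. No, KL divergence is not symmetric.

D_KL(P||Q) = Σ P(x) log₂(P(x)/Q(x))

Computing term by term:
  P(1)·log₂(P(1)/Q(1)) = 0.25·log₂(0.25/0.5315) = -0.27204
  P(2)·log₂(P(2)/Q(2)) = 0.25·log₂(0.25/0.0308) = 0.75523
  P(3)·log₂(P(3)/Q(3)) = 0.25·log₂(0.25/0.4278) = -0.19375
  P(4)·log₂(P(4)/Q(4)) = 0.25·log₂(0.25/0.0099) = 1.16459

D_KL(P||Q) = -0.27204 + 0.75523 - 0.19375 + 1.16459 = 1.45403 ≈ 1.4540 bits

D_KL(Q||P) = Σ Q(x) log₂(Q(x)/P(x))

Computing term by term:
  Q(1)·log₂(Q(1)/P(1)) = 0.5315·log₂(0.5315/0.25) = 0.57835
  Q(2)·log₂(Q(2)/P(2)) = 0.0308·log₂(0.0308/0.25) = -0.09304
  Q(3)·log₂(Q(3)/P(3)) = 0.4278·log₂(0.4278/0.25) = 0.33155
  Q(4)·log₂(Q(4)/P(4)) = 0.0099·log₂(0.0099/0.25) = -0.04612

D_KL(Q||P) = 0.57835 - 0.09304 + 0.33155 - 0.04612 = 0.77074 ≈ 0.7707 bits

These are NOT equal (difference: 0.6833 bits). KL divergence is asymmetric: D_KL(P||Q) ≠ D_KL(Q||P) in general.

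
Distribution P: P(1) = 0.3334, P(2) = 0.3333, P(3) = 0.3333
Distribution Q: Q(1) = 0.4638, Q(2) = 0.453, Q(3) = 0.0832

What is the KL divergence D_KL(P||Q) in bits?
0.3610 bits

D_KL(P||Q) = Σ P(x) log₂(P(x)/Q(x))

Computing term by term:
  P(1)·log₂(P(1)/Q(1)) = 0.3334·log₂(0.3334/0.4638) = -0.15878
  P(2)·log₂(P(2)/Q(2)) = 0.3333·log₂(0.3333/0.453) = -0.14755
  P(3)·log₂(P(3)/Q(3)) = 0.3333·log₂(0.3333/0.0832) = 0.66732

D_KL(P||Q) = -0.15878 - 0.14755 + 0.66732 = 0.36099 ≈ 0.3610 bits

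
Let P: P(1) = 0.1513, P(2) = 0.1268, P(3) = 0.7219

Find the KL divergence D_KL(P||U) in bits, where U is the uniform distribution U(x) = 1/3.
0.4556 bits

U(i) = 1/3 for all i

D_KL(P||U) = Σ P(x) log₂(P(x) / (1/3))
           = Σ P(x) log₂(P(x)) + log₂(3)
           = log₂(3) - H(P)

H(P) = -Σ P(x) log₂(P(x)):
  -P(1)·log₂(P(1)) = -(0.1513)·log₂(0.1513) = 0.41222
  -P(2)·log₂(P(2)) = -(0.1268)·log₂(0.1268) = 0.37778
  -P(3)·log₂(P(3)) = -(0.7219)·log₂(0.7219) = 0.33939
H(P) = 0.41222 + 0.37778 + 0.33939 = 1.12939 bits

log₂(3) = 1.58496 bits

D_KL(P||U) = 1.58496 - 1.12939 = 0.45557 ≈ 0.4556 bits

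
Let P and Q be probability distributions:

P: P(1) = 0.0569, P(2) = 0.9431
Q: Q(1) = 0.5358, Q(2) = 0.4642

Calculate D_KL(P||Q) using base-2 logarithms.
0.7804 bits

D_KL(P||Q) = Σ P(x) log₂(P(x)/Q(x))

Computing term by term:
  P(1)·log₂(P(1)/Q(1)) = 0.0569·log₂(0.0569/0.5358) = -0.18408
  P(2)·log₂(P(2)/Q(2)) = 0.9431·log₂(0.9431/0.4642) = 0.96447

D_KL(P||Q) = -0.18408 + 0.96447 = 0.78039 ≈ 0.7804 bits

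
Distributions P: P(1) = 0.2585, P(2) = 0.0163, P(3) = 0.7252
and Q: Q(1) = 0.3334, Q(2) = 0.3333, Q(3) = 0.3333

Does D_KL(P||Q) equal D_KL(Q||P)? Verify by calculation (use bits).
D_KL(P||Q) = 0.6475 bits, D_KL(Q||P) = 1.1997 bits. No — D_KL(P||Q) ≠ D_KL(Q||P) for this pair.

D_KL(P||Q) = Σ P(x) log₂(P(x)/Q(x))

Computing term by term:
  P(1)·log₂(P(1)/Q(1)) = 0.2585·log₂(0.2585/0.3334) = -0.09489
  P(2)·log₂(P(2)/Q(2)) = 0.0163·log₂(0.0163/0.3333) = -0.07097
  P(3)·log₂(P(3)/Q(3)) = 0.7252·log₂(0.7252/0.3333) = 0.81335

D_KL(P||Q) = -0.09489 - 0.07097 + 0.81335 = 0.64749 ≈ 0.6475 bits

D_KL(Q||P) = Σ Q(x) log₂(Q(x)/P(x))

Computing term by term:
  Q(1)·log₂(Q(1)/P(1)) = 0.3334·log₂(0.3334/0.2585) = 0.12239
  Q(2)·log₂(Q(2)/P(2)) = 0.3333·log₂(0.3333/0.0163) = 1.45115
  Q(3)·log₂(Q(3)/P(3)) = 0.3333·log₂(0.3333/0.7252) = -0.37382

D_KL(Q||P) = 0.12239 + 1.45115 - 0.37382 = 1.19972 ≈ 1.1997 bits

These are NOT equal (difference: 0.5522 bits). KL divergence is asymmetric: D_KL(P||Q) ≠ D_KL(Q||P) in general.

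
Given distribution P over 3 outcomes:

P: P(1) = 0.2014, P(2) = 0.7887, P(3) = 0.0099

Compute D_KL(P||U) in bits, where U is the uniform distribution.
0.7833 bits

U(i) = 1/3 for all i

D_KL(P||U) = Σ P(x) log₂(P(x) / (1/3))
           = Σ P(x) log₂(P(x)) + log₂(3)
           = log₂(3) - H(P)

H(P) = -Σ P(x) log₂(P(x)):
  -P(1)·log₂(P(1)) = -(0.2014)·log₂(0.2014) = 0.46561
  -P(2)·log₂(P(2)) = -(0.7887)·log₂(0.7887) = 0.27009
  -P(3)·log₂(P(3)) = -(0.0099)·log₂(0.0099) = 0.06592
H(P) = 0.46561 + 0.27009 + 0.06592 = 0.80162 bits

log₂(3) = 1.58496 bits

D_KL(P||U) = 1.58496 - 0.80162 = 0.78334 ≈ 0.7833 bits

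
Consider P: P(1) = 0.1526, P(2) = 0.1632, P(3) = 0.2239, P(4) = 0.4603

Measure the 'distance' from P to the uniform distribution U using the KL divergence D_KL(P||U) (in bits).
0.1607 bits

U(i) = 1/4 for all i

D_KL(P||U) = Σ P(x) log₂(P(x) / (1/4))
           = Σ P(x) log₂(P(x)) + log₂(4)
           = log₂(4) - H(P)

H(P) = -Σ P(x) log₂(P(x)):
  -P(1)·log₂(P(1)) = -(0.1526)·log₂(0.1526) = 0.41388
  -P(2)·log₂(P(2)) = -(0.1632)·log₂(0.1632) = 0.42681
  -P(3)·log₂(P(3)) = -(0.2239)·log₂(0.2239) = 0.48342
  -P(4)·log₂(P(4)) = -(0.4603)·log₂(0.4603) = 0.51524
H(P) = 0.41388 + 0.42681 + 0.48342 + 0.51524 = 1.83935 bits

log₂(4) = 2.00000 bits

D_KL(P||U) = 2.00000 - 1.83935 = 0.16065 ≈ 0.1607 bits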